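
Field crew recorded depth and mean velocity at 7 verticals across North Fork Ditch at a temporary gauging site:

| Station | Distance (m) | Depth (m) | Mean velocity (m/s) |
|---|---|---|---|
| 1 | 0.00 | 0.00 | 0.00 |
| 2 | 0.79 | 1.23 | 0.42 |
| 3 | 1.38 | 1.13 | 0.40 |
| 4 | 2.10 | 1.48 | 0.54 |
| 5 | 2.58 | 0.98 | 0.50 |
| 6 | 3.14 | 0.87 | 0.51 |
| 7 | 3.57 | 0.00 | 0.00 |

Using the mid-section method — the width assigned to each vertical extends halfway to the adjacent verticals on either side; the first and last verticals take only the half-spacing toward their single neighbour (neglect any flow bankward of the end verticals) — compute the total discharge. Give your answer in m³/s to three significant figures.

w_2 = (1.38 − 0.00)/2 = 0.69 m; q_2 = 0.42 × 1.23 × 0.69 = 0.3565 m³/s
w_3 = (2.10 − 0.79)/2 = 0.655 m; q_3 = 0.40 × 1.13 × 0.655 = 0.2961 m³/s
w_4 = (2.58 − 1.38)/2 = 0.6 m; q_4 = 0.54 × 1.48 × 0.6 = 0.4795 m³/s
w_5 = (3.14 − 2.10)/2 = 0.52 m; q_5 = 0.50 × 0.98 × 0.52 = 0.2548 m³/s
w_6 = (3.57 − 2.58)/2 = 0.495 m; q_6 = 0.51 × 0.87 × 0.495 = 0.2196 m³/s
Stations 1, 7 contribute zero (depth or velocity is 0).
Q = Σ qᵢ = 1.606 m³/s

1.61 m³/s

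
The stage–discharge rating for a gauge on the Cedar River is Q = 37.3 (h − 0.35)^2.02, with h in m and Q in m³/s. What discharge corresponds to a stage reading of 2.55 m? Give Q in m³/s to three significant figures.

183 m³/s

Q = 37.3 × (2.55 − 0.35)^2.02 = 37.3 × 2.2^2.02 = 183.4 m³/s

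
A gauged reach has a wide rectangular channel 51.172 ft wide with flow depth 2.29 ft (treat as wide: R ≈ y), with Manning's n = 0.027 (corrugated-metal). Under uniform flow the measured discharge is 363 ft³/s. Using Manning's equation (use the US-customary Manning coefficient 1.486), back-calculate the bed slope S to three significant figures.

A = b·y = 51.172 × 2.29 = 117.2 ft²
Wide channel: R ≈ y = 2.29 ft
S = (Q·n / (1.486·A·R^(2/3)))² = (363×0.027 / (1.486×117.2×1.737))² = 0.001050

0.00105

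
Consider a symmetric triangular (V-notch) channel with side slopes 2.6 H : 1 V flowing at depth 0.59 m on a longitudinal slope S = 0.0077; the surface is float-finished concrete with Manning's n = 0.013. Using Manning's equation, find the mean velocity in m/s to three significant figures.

A = z·y² = 2.6×0.59² = 0.9051 m²
P = 2y√(1+z²) = 2×0.59×√(1+2.6²) = 3.287 m
R = A/P = 0.9051/3.287 = 0.2753 m
Q = (1/n)·A·R^(2/3)·S^(1/2) = (1/0.013) × 0.9051 × 0.2753^(2/3) × 0.0077^(1/2) = 2.586 m³/s
V = Q/A = 2.586/0.9051 = 2.857 m/s

2.86 m/s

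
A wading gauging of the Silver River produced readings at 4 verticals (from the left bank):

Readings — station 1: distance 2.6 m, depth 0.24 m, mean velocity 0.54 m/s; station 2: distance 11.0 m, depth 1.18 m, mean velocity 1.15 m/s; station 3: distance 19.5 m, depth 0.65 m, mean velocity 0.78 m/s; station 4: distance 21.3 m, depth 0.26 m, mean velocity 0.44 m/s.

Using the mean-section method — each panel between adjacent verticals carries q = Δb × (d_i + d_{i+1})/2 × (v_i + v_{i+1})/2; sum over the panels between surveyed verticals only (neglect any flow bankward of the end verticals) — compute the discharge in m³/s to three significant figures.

13.0 m³/s

Panel 1-2: Δb = 8.4 m, d̄ = (0.24+1.18)/2 = 0.71, v̄ = (0.54+1.15)/2 = 0.845 → q = 8.4×0.71×0.845 = 5.040 m³/s
Panel 2-3: Δb = 8.5 m, d̄ = (1.18+0.65)/2 = 0.915, v̄ = (1.15+0.78)/2 = 0.965 → q = 8.5×0.915×0.965 = 7.505 m³/s
Panel 3-4: Δb = 1.8 m, d̄ = (0.65+0.26)/2 = 0.455, v̄ = (0.78+0.44)/2 = 0.61 → q = 1.8×0.455×0.61 = 0.4996 m³/s
Q = Σ q = 13.04 m³/s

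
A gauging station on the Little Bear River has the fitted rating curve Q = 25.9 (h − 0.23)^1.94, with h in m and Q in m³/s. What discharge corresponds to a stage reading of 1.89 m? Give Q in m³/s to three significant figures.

Q = 25.9 × (1.89 − 0.23)^1.94 = 25.9 × 1.66^1.94 = 69.23 m³/s

69.2 m³/s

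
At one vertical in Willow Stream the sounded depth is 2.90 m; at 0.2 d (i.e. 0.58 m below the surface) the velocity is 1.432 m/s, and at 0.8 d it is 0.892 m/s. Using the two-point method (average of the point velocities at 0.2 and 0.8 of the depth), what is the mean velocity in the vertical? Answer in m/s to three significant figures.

v̄ = (1.432 + 0.892) / 2 = 1.162 m/s

1.16 m/s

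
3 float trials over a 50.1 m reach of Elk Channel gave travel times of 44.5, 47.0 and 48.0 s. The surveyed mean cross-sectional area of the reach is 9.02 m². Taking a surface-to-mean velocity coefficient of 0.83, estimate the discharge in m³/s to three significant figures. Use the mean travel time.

8.07 m³/s

t̄ = (44.5 + 47.0 + 48.0) / 3 = 46.5 s
v_surface = L / t̄ = 50.1 / 46.5 = 1.077 m/s
v_mean = 0.83 × 1.077 = 0.8943 m/s
Q = A × v_mean = 9.02 × 0.8943 = 8.066 m³/s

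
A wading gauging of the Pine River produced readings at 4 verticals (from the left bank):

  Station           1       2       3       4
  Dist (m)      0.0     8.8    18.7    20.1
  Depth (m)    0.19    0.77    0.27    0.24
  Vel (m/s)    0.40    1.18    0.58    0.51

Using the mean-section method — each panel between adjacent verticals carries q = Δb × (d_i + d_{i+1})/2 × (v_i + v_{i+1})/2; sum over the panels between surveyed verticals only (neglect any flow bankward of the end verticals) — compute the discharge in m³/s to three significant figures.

8.06 m³/s

Panel 1-2: Δb = 8.8 m, d̄ = (0.19+0.77)/2 = 0.48, v̄ = (0.40+1.18)/2 = 0.79 → q = 8.8×0.48×0.79 = 3.337 m³/s
Panel 2-3: Δb = 9.9 m, d̄ = (0.77+0.27)/2 = 0.52, v̄ = (1.18+0.58)/2 = 0.88 → q = 9.9×0.52×0.88 = 4.530 m³/s
Panel 3-4: Δb = 1.4 m, d̄ = (0.27+0.24)/2 = 0.255, v̄ = (0.58+0.51)/2 = 0.545 → q = 1.4×0.255×0.545 = 0.1946 m³/s
Q = Σ q = 8.062 m³/s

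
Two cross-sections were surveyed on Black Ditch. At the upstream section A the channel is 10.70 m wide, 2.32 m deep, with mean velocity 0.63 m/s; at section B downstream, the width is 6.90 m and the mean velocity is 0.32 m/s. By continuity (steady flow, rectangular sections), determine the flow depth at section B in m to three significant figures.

Q = A₁V₁ = (10.70×2.32) × 0.63 = 15.64 m³/s
d₂ = Q/(b₂ V₂) = 15.64/(6.90×0.32) = 7.083 m

7.08 m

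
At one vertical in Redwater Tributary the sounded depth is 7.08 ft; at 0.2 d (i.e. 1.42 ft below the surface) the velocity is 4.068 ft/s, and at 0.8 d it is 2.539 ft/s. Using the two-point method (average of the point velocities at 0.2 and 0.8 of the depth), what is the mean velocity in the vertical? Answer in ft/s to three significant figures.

3.30 ft/s

v̄ = (4.068 + 2.539) / 2 = 3.304 ft/s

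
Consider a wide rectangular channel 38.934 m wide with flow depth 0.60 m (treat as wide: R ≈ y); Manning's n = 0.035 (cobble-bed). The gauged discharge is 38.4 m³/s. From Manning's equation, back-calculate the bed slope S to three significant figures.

A = b·y = 38.934 × 0.60 = 23.36 m²
Wide channel: R ≈ y = 0.60 m
S = (Q·n / (1·A·R^(2/3)))² = (38.4×0.035 / (1×23.36×0.7114))² = 0.006541

0.00654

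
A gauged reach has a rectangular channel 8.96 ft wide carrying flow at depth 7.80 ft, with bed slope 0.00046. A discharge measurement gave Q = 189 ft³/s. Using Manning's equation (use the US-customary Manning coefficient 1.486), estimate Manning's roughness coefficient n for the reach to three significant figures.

0.0237

A = b·y = 8.96 × 7.80 = 69.89 ft²
P = b + 2y = 8.96 + 2×7.80 = 24.56 ft
R = A/P = 69.89/24.56 = 2.846 ft
n = (1.486/Q)·A·R^(2/3)·S^(1/2) = (1.486/189) × 69.89 × 2.008 × 0.02145 = 0.02367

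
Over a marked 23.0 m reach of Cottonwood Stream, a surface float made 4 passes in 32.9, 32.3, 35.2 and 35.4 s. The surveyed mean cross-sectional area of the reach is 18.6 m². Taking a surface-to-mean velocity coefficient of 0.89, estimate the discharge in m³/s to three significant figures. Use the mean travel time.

t̄ = (32.9 + 32.3 + 35.2 + 35.4) / 4 = 33.95 s
v_surface = L / t̄ = 23.0 / 33.95 = 0.6775 m/s
v_mean = 0.89 × 0.6775 = 0.6029 m/s
Q = A × v_mean = 18.6 × 0.6029 = 11.21 m³/s

11.2 m³/s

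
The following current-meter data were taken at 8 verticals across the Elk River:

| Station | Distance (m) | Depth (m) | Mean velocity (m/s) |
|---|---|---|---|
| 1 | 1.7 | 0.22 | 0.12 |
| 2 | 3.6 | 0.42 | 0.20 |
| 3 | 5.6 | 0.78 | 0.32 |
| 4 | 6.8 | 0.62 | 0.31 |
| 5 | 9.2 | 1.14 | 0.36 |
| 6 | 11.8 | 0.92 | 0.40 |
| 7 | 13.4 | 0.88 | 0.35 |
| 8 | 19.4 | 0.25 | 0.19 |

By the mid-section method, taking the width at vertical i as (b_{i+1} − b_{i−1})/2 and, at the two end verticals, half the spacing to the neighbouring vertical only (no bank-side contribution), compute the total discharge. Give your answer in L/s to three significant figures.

w_1 = (3.6 − 1.7)/2 = 0.95 m; q_1 = 0.12 × 0.22 × 0.95 = 0.02508 m³/s
w_2 = (5.6 − 1.7)/2 = 1.95 m; q_2 = 0.20 × 0.42 × 1.95 = 0.1638 m³/s
w_3 = (6.8 − 3.6)/2 = 1.6 m; q_3 = 0.32 × 0.78 × 1.6 = 0.3994 m³/s
w_4 = (9.2 − 5.6)/2 = 1.8 m; q_4 = 0.31 × 0.62 × 1.8 = 0.3460 m³/s
w_5 = (11.8 − 6.8)/2 = 2.5 m; q_5 = 0.36 × 1.14 × 2.5 = 1.026 m³/s
w_6 = (13.4 − 9.2)/2 = 2.1 m; q_6 = 0.40 × 0.92 × 2.1 = 0.7728 m³/s
w_7 = (19.4 − 11.8)/2 = 3.8 m; q_7 = 0.35 × 0.88 × 3.8 = 1.170 m³/s
w_8 = (19.4 − 13.4)/2 = 3 m; q_8 = 0.19 × 0.25 × 3 = 0.1425 m³/s
Q = Σ qᵢ = 4.046 m³/s
= 4.046 × 1000 = 4046 L/s

4050 L/s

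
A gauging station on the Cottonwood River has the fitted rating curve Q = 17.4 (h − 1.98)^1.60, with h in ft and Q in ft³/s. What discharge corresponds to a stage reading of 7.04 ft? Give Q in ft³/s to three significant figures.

Q = 17.4 × (7.04 − 1.98)^1.60 = 17.4 × 5.06^1.60 = 232.9 ft³/s

233 ft³/s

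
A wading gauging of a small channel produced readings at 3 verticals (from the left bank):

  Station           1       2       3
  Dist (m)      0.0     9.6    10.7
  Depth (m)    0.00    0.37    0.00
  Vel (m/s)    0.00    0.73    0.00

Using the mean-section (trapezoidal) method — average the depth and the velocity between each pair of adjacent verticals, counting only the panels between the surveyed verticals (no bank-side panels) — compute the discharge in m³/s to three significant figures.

0.723 m³/s

Panel 1-2: Δb = 9.6 m, d̄ = (0.00+0.37)/2 = 0.185, v̄ = (0.00+0.73)/2 = 0.365 → q = 9.6×0.185×0.365 = 0.6482 m³/s
Panel 2-3: Δb = 1.1 m, d̄ = (0.37+0.00)/2 = 0.185, v̄ = (0.73+0.00)/2 = 0.365 → q = 1.1×0.185×0.365 = 0.07428 m³/s
Q = Σ q = 0.7225 m³/s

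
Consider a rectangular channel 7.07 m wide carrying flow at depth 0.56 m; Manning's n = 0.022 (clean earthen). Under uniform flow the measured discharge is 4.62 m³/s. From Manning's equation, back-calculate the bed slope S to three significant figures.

A = b·y = 7.07 × 0.56 = 3.959 m²
P = b + 2y = 7.07 + 2×0.56 = 8.190 m
R = A/P = 3.959/8.190 = 0.4834 m
S = (Q·n / (1·A·R^(2/3)))² = (4.62×0.022 / (1×3.959×0.6160))² = 0.001737

0.00174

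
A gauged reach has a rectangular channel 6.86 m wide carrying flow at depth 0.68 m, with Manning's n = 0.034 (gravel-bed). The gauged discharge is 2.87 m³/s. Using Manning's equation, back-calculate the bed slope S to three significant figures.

0.000931

A = b·y = 6.86 × 0.68 = 4.665 m²
P = b + 2y = 6.86 + 2×0.68 = 8.220 m
R = A/P = 4.665/8.220 = 0.5675 m
S = (Q·n / (1·A·R^(2/3)))² = (2.87×0.034 / (1×4.665×0.6854))² = 0.0009313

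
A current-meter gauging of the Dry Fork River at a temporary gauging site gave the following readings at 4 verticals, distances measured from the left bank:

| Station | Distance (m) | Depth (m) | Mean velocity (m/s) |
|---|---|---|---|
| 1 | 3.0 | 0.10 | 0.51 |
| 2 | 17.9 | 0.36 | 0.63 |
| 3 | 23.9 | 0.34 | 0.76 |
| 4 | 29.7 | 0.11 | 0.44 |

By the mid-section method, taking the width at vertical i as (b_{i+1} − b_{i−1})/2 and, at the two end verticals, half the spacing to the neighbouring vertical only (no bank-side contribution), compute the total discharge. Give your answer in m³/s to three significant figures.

4.41 m³/s

w_1 = (17.9 − 3.0)/2 = 7.45 m; q_1 = 0.51 × 0.10 × 7.45 = 0.3800 m³/s
w_2 = (23.9 − 3.0)/2 = 10.45 m; q_2 = 0.63 × 0.36 × 10.45 = 2.370 m³/s
w_3 = (29.7 − 17.9)/2 = 5.9 m; q_3 = 0.76 × 0.34 × 5.9 = 1.525 m³/s
w_4 = (29.7 − 23.9)/2 = 2.9 m; q_4 = 0.44 × 0.11 × 2.9 = 0.1404 m³/s
Q = Σ qᵢ = 4.415 m³/s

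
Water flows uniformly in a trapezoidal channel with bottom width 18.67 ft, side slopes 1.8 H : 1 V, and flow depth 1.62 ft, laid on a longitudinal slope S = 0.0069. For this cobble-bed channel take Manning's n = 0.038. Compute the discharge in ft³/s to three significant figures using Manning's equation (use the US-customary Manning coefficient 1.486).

A = (b + z·y)·y = (18.67 + 1.8×1.62)×1.62 = 34.97 ft²
P = b + 2y√(1+z²) = 18.67 + 2×1.62×√(1+1.8²) = 25.34 ft
R = A/P = 34.97/25.34 = 1.380 ft
Q = (1.486/n)·A·R^(2/3)·S^(1/2) = (1.486/0.038) × 34.97 × 1.380^(2/3) × 0.0069^(1/2) = 140.8 ft³/s

141 ft³/s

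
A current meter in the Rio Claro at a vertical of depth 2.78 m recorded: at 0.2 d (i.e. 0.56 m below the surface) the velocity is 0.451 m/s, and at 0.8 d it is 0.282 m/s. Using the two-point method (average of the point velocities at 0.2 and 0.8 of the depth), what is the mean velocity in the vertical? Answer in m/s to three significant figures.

v̄ = (0.451 + 0.282) / 2 = 0.3665 m/s

0.367 m/s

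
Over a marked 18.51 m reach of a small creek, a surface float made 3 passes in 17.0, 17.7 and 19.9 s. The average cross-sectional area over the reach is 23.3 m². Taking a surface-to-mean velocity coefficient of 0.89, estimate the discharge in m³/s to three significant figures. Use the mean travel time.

t̄ = (17.0 + 17.7 + 19.9) / 3 = 18.2 s
v_surface = L / t̄ = 18.51 / 18.2 = 1.017 m/s
v_mean = 0.89 × 1.017 = 0.9052 m/s
Q = A × v_mean = 23.3 × 0.9052 = 21.09 m³/s

21.1 m³/s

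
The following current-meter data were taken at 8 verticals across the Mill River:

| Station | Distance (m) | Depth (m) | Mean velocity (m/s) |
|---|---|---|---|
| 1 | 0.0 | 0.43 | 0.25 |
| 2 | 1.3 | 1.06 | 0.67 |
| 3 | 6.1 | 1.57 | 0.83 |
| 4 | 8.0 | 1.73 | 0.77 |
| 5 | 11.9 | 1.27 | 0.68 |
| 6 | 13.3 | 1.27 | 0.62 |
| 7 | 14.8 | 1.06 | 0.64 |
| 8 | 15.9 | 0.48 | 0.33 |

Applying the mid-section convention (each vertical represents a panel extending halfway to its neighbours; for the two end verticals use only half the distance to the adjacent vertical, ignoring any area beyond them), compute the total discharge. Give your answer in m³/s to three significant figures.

w_1 = (1.3 − 0.0)/2 = 0.65 m; q_1 = 0.25 × 0.43 × 0.65 = 0.06988 m³/s
w_2 = (6.1 − 0.0)/2 = 3.05 m; q_2 = 0.67 × 1.06 × 3.05 = 2.166 m³/s
w_3 = (8.0 − 1.3)/2 = 3.35 m; q_3 = 0.83 × 1.57 × 3.35 = 4.365 m³/s
w_4 = (11.9 − 6.1)/2 = 2.9 m; q_4 = 0.77 × 1.73 × 2.9 = 3.863 m³/s
w_5 = (13.3 − 8.0)/2 = 2.65 m; q_5 = 0.68 × 1.27 × 2.65 = 2.289 m³/s
w_6 = (14.8 − 11.9)/2 = 1.45 m; q_6 = 0.62 × 1.27 × 1.45 = 1.142 m³/s
w_7 = (15.9 − 13.3)/2 = 1.3 m; q_7 = 0.64 × 1.06 × 1.3 = 0.8819 m³/s
w_8 = (15.9 − 14.8)/2 = 0.55 m; q_8 = 0.33 × 0.48 × 0.55 = 0.08712 m³/s
Q = Σ qᵢ = 14.86 m³/s

14.9 m³/s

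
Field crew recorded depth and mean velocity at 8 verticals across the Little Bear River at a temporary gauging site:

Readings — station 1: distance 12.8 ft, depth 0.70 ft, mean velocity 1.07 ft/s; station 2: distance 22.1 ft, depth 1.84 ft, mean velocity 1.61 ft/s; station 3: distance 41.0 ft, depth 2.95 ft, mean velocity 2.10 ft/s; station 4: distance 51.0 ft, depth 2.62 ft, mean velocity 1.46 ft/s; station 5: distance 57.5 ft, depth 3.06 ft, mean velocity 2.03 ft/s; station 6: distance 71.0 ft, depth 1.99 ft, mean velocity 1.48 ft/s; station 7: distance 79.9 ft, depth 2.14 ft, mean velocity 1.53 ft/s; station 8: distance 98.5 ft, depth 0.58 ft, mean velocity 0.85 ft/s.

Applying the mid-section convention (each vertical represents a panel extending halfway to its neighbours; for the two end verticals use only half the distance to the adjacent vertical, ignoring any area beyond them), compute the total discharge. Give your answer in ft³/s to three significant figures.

311 ft³/s

w_1 = (22.1 − 12.8)/2 = 4.65 ft; q_1 = 1.07 × 0.70 × 4.65 = 3.483 ft³/s
w_2 = (41.0 − 12.8)/2 = 14.1 ft; q_2 = 1.61 × 1.84 × 14.1 = 41.77 ft³/s
w_3 = (51.0 − 22.1)/2 = 14.45 ft; q_3 = 2.10 × 2.95 × 14.45 = 89.52 ft³/s
w_4 = (57.5 − 41.0)/2 = 8.25 ft; q_4 = 1.46 × 2.62 × 8.25 = 31.56 ft³/s
w_5 = (71.0 − 51.0)/2 = 10 ft; q_5 = 2.03 × 3.06 × 10 = 62.12 ft³/s
w_6 = (79.9 − 57.5)/2 = 11.2 ft; q_6 = 1.48 × 1.99 × 11.2 = 32.99 ft³/s
w_7 = (98.5 − 71.0)/2 = 13.75 ft; q_7 = 1.53 × 2.14 × 13.75 = 45.02 ft³/s
w_8 = (98.5 − 79.9)/2 = 9.3 ft; q_8 = 0.85 × 0.58 × 9.3 = 4.585 ft³/s
Q = Σ qᵢ = 311.0 ft³/s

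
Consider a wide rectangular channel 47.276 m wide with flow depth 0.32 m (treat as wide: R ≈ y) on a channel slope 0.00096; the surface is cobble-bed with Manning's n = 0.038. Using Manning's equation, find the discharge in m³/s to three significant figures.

A = b·y = 47.276 × 0.32 = 15.13 m²
Wide channel: R ≈ y = 0.32 m
Q = (1/n)·A·R^(2/3)·S^(1/2) = (1/0.038) × 15.13 × 0.3200^(2/3) × 0.00096^(1/2) = 5.771 m³/s

5.77 m³/s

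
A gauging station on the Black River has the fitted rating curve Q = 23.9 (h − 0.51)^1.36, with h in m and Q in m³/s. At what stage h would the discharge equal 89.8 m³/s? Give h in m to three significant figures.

h − h₀ = (Q/C)^(1/b) = (89.8/23.9)^(1/1.36) = 2.647 m
h = 0.51 + 2.647 = 3.157 m

3.16 m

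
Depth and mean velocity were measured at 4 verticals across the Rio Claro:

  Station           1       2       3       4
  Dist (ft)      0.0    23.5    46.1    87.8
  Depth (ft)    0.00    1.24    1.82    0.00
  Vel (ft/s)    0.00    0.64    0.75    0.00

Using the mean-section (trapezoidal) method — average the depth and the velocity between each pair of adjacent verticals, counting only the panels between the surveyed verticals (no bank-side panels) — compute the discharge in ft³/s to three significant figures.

Panel 1-2: Δb = 23.5 ft, d̄ = (0.00+1.24)/2 = 0.62, v̄ = (0.00+0.64)/2 = 0.32 → q = 23.5×0.62×0.32 = 4.662 ft³/s
Panel 2-3: Δb = 22.6 ft, d̄ = (1.24+1.82)/2 = 1.53, v̄ = (0.64+0.75)/2 = 0.695 → q = 22.6×1.53×0.695 = 24.03 ft³/s
Panel 3-4: Δb = 41.7 ft, d̄ = (1.82+0.00)/2 = 0.91, v̄ = (0.75+0.00)/2 = 0.375 → q = 41.7×0.91×0.375 = 14.23 ft³/s
Q = Σ q = 42.92 ft³/s

42.9 ft³/s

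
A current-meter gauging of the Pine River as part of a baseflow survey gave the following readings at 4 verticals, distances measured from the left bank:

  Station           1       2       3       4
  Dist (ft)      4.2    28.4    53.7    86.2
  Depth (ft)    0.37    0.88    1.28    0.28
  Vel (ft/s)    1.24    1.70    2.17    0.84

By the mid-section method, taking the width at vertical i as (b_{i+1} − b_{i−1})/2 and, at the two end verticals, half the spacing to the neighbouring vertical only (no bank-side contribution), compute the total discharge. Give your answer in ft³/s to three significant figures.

w_1 = (28.4 − 4.2)/2 = 12.1 ft; q_1 = 1.24 × 0.37 × 12.1 = 5.551 ft³/s
w_2 = (53.7 − 4.2)/2 = 24.75 ft; q_2 = 1.70 × 0.88 × 24.75 = 37.03 ft³/s
w_3 = (86.2 − 28.4)/2 = 28.9 ft; q_3 = 2.17 × 1.28 × 28.9 = 80.27 ft³/s
w_4 = (86.2 − 53.7)/2 = 16.25 ft; q_4 = 0.84 × 0.28 × 16.25 = 3.822 ft³/s
Q = Σ qᵢ = 126.7 ft³/s

127 ft³/s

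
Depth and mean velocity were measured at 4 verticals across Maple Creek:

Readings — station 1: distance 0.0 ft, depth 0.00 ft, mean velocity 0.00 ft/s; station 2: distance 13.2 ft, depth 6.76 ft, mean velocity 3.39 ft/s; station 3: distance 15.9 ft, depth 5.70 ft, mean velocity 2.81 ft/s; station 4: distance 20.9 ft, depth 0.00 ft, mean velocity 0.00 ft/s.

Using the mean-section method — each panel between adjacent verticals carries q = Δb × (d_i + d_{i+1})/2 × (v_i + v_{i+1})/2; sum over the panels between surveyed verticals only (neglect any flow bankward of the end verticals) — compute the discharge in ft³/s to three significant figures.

Panel 1-2: Δb = 13.2 ft, d̄ = (0.00+6.76)/2 = 3.38, v̄ = (0.00+3.39)/2 = 1.695 → q = 13.2×3.38×1.695 = 75.62 ft³/s
Panel 2-3: Δb = 2.7 ft, d̄ = (6.76+5.70)/2 = 6.23, v̄ = (3.39+2.81)/2 = 3.1 → q = 2.7×6.23×3.1 = 52.15 ft³/s
Panel 3-4: Δb = 5 ft, d̄ = (5.70+0.00)/2 = 2.85, v̄ = (2.81+0.00)/2 = 1.405 → q = 5×2.85×1.405 = 20.02 ft³/s
Q = Σ q = 147.8 ft³/s

148 ft³/s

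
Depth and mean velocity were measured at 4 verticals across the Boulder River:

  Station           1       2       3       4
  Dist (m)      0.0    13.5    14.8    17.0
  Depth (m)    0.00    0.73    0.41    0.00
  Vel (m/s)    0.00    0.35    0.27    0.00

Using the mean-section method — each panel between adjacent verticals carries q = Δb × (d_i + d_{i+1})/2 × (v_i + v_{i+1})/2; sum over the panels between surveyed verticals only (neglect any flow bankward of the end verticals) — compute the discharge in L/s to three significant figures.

1150 L/s

Panel 1-2: Δb = 13.5 m, d̄ = (0.00+0.73)/2 = 0.365, v̄ = (0.00+0.35)/2 = 0.175 → q = 13.5×0.365×0.175 = 0.8623 m³/s
Panel 2-3: Δb = 1.3 m, d̄ = (0.73+0.41)/2 = 0.57, v̄ = (0.35+0.27)/2 = 0.31 → q = 1.3×0.57×0.31 = 0.2297 m³/s
Panel 3-4: Δb = 2.2 m, d̄ = (0.41+0.00)/2 = 0.205, v̄ = (0.27+0.00)/2 = 0.135 → q = 2.2×0.205×0.135 = 0.06089 m³/s
Q = Σ q = 1.153 m³/s
= 1.153 × 1000 = 1153 L/s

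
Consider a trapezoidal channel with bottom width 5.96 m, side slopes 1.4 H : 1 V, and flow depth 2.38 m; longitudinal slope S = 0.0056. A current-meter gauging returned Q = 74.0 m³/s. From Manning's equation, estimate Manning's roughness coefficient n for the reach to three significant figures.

0.0301

A = (b + z·y)·y = (5.96 + 1.4×2.38)×2.38 = 22.11 m²
P = b + 2y√(1+z²) = 5.96 + 2×2.38×√(1+1.4²) = 14.15 m
R = A/P = 22.11/14.15 = 1.563 m
n = (1/Q)·A·R^(2/3)·S^(1/2) = (1/74.0) × 22.11 × 1.347 × 0.07483 = 0.03012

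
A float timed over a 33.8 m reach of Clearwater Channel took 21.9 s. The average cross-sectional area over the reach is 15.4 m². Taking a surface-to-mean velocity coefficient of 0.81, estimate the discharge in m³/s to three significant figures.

v_surface = L / t̄ = 33.8 / 21.9 = 1.543 m/s
v_mean = 0.81 × 1.543 = 1.250 m/s
Q = A × v_mean = 15.4 × 1.250 = 19.25 m³/s

19.3 m³/s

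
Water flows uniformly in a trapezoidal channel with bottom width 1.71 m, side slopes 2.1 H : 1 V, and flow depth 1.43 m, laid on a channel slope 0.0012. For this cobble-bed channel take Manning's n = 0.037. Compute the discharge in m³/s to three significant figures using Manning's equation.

A = (b + z·y)·y = (1.71 + 2.1×1.43)×1.43 = 6.740 m²
P = b + 2y√(1+z²) = 1.71 + 2×1.43×√(1+2.1²) = 8.362 m
R = A/P = 6.740/8.362 = 0.8060 m
Q = (1/n)·A·R^(2/3)·S^(1/2) = (1/0.037) × 6.740 × 0.8060^(2/3) × 0.0012^(1/2) = 5.465 m³/s

5.46 m³/s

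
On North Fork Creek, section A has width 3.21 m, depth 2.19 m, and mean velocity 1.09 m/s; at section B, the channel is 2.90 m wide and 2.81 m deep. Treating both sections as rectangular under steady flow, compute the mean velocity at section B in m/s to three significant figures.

0.940 m/s

Q = A₁V₁ = (3.21×2.19) × 1.09 = 7.663 m³/s
A₂ = 2.90 × 2.81 = 8.149 m²
V₂ = Q/A₂ = 7.663/8.149 = 0.9403 m/s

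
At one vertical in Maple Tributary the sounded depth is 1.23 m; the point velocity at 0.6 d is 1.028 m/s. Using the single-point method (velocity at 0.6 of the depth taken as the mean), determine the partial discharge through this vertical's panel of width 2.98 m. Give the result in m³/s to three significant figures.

3.77 m³/s

v̄ = v₀.₆ = 1.028 m/s
q = v̄ × d × w = 1.028 × 1.23 × 2.98 = 3.768 m³/s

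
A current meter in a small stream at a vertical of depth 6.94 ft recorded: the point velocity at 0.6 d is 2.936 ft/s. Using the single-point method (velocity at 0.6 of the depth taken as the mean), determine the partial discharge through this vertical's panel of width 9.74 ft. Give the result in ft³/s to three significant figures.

v̄ = v₀.₆ = 2.936 ft/s
q = v̄ × d × w = 2.936 × 6.94 × 9.74 = 198.5 ft³/s

198 ft³/s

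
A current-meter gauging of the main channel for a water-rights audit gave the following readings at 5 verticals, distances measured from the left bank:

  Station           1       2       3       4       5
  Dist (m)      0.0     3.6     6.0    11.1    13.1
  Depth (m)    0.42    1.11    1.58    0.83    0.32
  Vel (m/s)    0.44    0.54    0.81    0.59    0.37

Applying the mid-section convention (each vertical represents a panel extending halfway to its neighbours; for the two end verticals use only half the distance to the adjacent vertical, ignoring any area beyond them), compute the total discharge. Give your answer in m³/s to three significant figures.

8.79 m³/s

w_1 = (3.6 − 0.0)/2 = 1.8 m; q_1 = 0.44 × 0.42 × 1.8 = 0.3326 m³/s
w_2 = (6.0 − 0.0)/2 = 3 m; q_2 = 0.54 × 1.11 × 3 = 1.798 m³/s
w_3 = (11.1 − 3.6)/2 = 3.75 m; q_3 = 0.81 × 1.58 × 3.75 = 4.799 m³/s
w_4 = (13.1 − 6.0)/2 = 3.55 m; q_4 = 0.59 × 0.83 × 3.55 = 1.738 m³/s
w_5 = (13.1 − 11.1)/2 = 1 m; q_5 = 0.37 × 0.32 × 1 = 0.1184 m³/s
Q = Σ qᵢ = 8.787 m³/s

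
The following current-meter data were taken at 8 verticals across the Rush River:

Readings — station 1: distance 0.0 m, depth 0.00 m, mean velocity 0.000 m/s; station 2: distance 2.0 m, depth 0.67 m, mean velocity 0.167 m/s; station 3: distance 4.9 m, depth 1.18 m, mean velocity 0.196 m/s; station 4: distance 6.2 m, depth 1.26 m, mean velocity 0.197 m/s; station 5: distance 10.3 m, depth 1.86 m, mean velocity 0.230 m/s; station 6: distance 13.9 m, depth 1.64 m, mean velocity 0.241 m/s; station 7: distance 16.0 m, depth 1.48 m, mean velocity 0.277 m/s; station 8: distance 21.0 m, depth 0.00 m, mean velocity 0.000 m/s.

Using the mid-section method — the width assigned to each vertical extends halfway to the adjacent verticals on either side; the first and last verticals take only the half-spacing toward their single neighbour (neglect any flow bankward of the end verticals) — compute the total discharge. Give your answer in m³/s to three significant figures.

5.66 m³/s

w_2 = (4.9 − 0.0)/2 = 2.45 m; q_2 = 0.167 × 0.67 × 2.45 = 0.2741 m³/s
w_3 = (6.2 − 2.0)/2 = 2.1 m; q_3 = 0.196 × 1.18 × 2.1 = 0.4857 m³/s
w_4 = (10.3 − 4.9)/2 = 2.7 m; q_4 = 0.197 × 1.26 × 2.7 = 0.6702 m³/s
w_5 = (13.9 − 6.2)/2 = 3.85 m; q_5 = 0.230 × 1.86 × 3.85 = 1.647 m³/s
w_6 = (16.0 − 10.3)/2 = 2.85 m; q_6 = 0.241 × 1.64 × 2.85 = 1.126 m³/s
w_7 = (21.0 − 13.9)/2 = 3.55 m; q_7 = 0.277 × 1.48 × 3.55 = 1.455 m³/s
Stations 1, 8 contribute zero (depth or velocity is 0).
Q = Σ qᵢ = 5.659 m³/s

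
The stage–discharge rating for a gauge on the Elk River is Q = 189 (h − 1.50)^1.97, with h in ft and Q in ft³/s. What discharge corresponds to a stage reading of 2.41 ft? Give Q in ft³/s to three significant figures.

Q = 189 × (2.41 − 1.50)^1.97 = 189 × 0.91^1.97 = 157.0 ft³/s

157 ft³/s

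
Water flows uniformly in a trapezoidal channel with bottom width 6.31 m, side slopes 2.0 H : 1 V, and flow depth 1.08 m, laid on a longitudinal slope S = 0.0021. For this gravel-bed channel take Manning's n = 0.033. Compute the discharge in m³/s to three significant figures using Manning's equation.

A = (b + z·y)·y = (6.31 + 2.0×1.08)×1.08 = 9.148 m²
P = b + 2y√(1+z²) = 6.31 + 2×1.08×√(1+2.0²) = 11.14 m
R = A/P = 9.148/11.14 = 0.8212 m
Q = (1/n)·A·R^(2/3)·S^(1/2) = (1/0.033) × 9.148 × 0.8212^(2/3) × 0.0021^(1/2) = 11.14 m³/s

11.1 m³/s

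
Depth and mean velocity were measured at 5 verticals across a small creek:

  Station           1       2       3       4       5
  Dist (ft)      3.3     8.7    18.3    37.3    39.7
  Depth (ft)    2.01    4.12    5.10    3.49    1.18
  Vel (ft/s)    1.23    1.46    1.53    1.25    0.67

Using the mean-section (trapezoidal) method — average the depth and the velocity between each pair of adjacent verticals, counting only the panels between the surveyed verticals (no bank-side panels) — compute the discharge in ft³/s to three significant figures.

207 ft³/s

Panel 1-2: Δb = 5.4 ft, d̄ = (2.01+4.12)/2 = 3.065, v̄ = (1.23+1.46)/2 = 1.345 → q = 5.4×3.065×1.345 = 22.26 ft³/s
Panel 2-3: Δb = 9.6 ft, d̄ = (4.12+5.10)/2 = 4.61, v̄ = (1.46+1.53)/2 = 1.495 → q = 9.6×4.61×1.495 = 66.16 ft³/s
Panel 3-4: Δb = 19 ft, d̄ = (5.10+3.49)/2 = 4.295, v̄ = (1.53+1.25)/2 = 1.39 → q = 19×4.295×1.39 = 113.4 ft³/s
Panel 4-5: Δb = 2.4 ft, d̄ = (3.49+1.18)/2 = 2.335, v̄ = (1.25+0.67)/2 = 0.96 → q = 2.4×2.335×0.96 = 5.380 ft³/s
Q = Σ q = 207.2 ft³/s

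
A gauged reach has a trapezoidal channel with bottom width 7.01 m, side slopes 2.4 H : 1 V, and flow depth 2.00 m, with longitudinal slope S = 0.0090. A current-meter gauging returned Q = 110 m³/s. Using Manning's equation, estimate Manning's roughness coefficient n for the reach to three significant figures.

A = (b + z·y)·y = (7.01 + 2.4×2.00)×2.00 = 23.62 m²
P = b + 2y√(1+z²) = 7.01 + 2×2.00×√(1+2.4²) = 17.41 m
R = A/P = 23.62/17.41 = 1.357 m
n = (1/Q)·A·R^(2/3)·S^(1/2) = (1/110) × 23.62 × 1.226 × 0.09487 = 0.02496

0.0250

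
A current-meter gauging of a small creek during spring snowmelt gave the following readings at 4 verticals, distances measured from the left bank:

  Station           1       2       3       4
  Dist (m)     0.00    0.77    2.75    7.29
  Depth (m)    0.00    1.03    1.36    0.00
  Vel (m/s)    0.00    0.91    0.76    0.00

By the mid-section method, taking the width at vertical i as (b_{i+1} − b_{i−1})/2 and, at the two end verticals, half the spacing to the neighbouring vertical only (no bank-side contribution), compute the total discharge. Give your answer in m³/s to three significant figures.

w_2 = (2.75 − 0.00)/2 = 1.375 m; q_2 = 0.91 × 1.03 × 1.375 = 1.289 m³/s
w_3 = (7.29 − 0.77)/2 = 3.26 m; q_3 = 0.76 × 1.36 × 3.26 = 3.370 m³/s
Stations 1, 4 contribute zero (depth or velocity is 0).
Q = Σ qᵢ = 4.658 m³/s

4.66 m³/s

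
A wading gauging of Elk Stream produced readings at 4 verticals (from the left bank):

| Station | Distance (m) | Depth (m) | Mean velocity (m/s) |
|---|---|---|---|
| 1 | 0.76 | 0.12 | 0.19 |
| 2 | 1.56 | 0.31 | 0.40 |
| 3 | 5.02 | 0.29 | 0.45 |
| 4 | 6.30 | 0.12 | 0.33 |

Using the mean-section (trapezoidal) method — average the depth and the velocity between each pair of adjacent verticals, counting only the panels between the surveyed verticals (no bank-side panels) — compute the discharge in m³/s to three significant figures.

0.594 m³/s

Panel 1-2: Δb = 0.8 m, d̄ = (0.12+0.31)/2 = 0.215, v̄ = (0.19+0.40)/2 = 0.295 → q = 0.8×0.215×0.295 = 0.05074 m³/s
Panel 2-3: Δb = 3.46 m, d̄ = (0.31+0.29)/2 = 0.3, v̄ = (0.40+0.45)/2 = 0.425 → q = 3.46×0.3×0.425 = 0.4412 m³/s
Panel 3-4: Δb = 1.28 m, d̄ = (0.29+0.12)/2 = 0.205, v̄ = (0.45+0.33)/2 = 0.39 → q = 1.28×0.205×0.39 = 0.1023 m³/s
Q = Σ q = 0.5942 m³/s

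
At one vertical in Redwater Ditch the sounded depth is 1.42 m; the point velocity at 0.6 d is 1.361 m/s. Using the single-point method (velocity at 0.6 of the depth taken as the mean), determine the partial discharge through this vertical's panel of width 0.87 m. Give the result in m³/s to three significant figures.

v̄ = v₀.₆ = 1.361 m/s
q = v̄ × d × w = 1.361 × 1.42 × 0.87 = 1.681 m³/s

1.68 m³/s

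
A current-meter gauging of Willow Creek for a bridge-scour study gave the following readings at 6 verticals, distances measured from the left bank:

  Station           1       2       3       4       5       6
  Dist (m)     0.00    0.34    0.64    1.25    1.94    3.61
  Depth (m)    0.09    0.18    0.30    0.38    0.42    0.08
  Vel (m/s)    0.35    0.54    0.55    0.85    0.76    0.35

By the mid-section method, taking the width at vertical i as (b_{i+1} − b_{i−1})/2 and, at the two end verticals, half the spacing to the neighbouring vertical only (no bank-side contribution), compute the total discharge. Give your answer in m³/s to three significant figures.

w_1 = (0.34 − 0.00)/2 = 0.17 m; q_1 = 0.35 × 0.09 × 0.17 = 0.005355 m³/s
w_2 = (0.64 − 0.00)/2 = 0.32 m; q_2 = 0.54 × 0.18 × 0.32 = 0.03110 m³/s
w_3 = (1.25 − 0.34)/2 = 0.455 m; q_3 = 0.55 × 0.30 × 0.455 = 0.07508 m³/s
w_4 = (1.94 − 0.64)/2 = 0.65 m; q_4 = 0.85 × 0.38 × 0.65 = 0.2100 m³/s
w_5 = (3.61 − 1.25)/2 = 1.18 m; q_5 = 0.76 × 0.42 × 1.18 = 0.3767 m³/s
w_6 = (3.61 − 1.94)/2 = 0.835 m; q_6 = 0.35 × 0.08 × 0.835 = 0.02338 m³/s
Q = Σ qᵢ = 0.7215 m³/s

0.722 m³/s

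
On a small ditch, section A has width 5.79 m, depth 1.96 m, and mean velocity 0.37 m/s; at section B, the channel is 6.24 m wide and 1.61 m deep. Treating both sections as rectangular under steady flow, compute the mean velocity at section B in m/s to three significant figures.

0.418 m/s

Q = A₁V₁ = (5.79×1.96) × 0.37 = 4.199 m³/s
A₂ = 6.24 × 1.61 = 10.05 m²
V₂ = Q/A₂ = 4.199/10.05 = 0.4180 m/s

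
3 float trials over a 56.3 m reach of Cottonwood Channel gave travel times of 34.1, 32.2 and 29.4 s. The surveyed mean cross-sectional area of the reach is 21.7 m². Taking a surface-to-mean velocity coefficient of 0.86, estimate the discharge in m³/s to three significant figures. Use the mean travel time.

t̄ = (34.1 + 32.2 + 29.4) / 3 = 31.9 s
v_surface = L / t̄ = 56.3 / 31.9 = 1.765 m/s
v_mean = 0.86 × 1.765 = 1.518 m/s
Q = A × v_mean = 21.7 × 1.518 = 32.94 m³/s

32.9 m³/s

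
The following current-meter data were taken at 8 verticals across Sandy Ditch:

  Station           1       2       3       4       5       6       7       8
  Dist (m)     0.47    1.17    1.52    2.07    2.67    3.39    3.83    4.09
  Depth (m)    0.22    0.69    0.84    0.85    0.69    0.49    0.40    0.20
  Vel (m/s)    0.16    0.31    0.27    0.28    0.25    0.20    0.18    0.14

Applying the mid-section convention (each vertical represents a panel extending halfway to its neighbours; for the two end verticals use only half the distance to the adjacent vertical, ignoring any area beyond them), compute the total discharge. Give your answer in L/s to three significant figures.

563 L/s

w_1 = (1.17 − 0.47)/2 = 0.35 m; q_1 = 0.16 × 0.22 × 0.35 = 0.01232 m³/s
w_2 = (1.52 − 0.47)/2 = 0.525 m; q_2 = 0.31 × 0.69 × 0.525 = 0.1123 m³/s
w_3 = (2.07 − 1.17)/2 = 0.45 m; q_3 = 0.27 × 0.84 × 0.45 = 0.1021 m³/s
w_4 = (2.67 − 1.52)/2 = 0.575 m; q_4 = 0.28 × 0.85 × 0.575 = 0.1369 m³/s
w_5 = (3.39 − 2.07)/2 = 0.66 m; q_5 = 0.25 × 0.69 × 0.66 = 0.1139 m³/s
w_6 = (3.83 − 2.67)/2 = 0.58 m; q_6 = 0.20 × 0.49 × 0.58 = 0.05684 m³/s
w_7 = (4.09 − 3.39)/2 = 0.35 m; q_7 = 0.18 × 0.40 × 0.35 = 0.02520 m³/s
w_8 = (4.09 − 3.83)/2 = 0.13 m; q_8 = 0.14 × 0.20 × 0.13 = 0.003640 m³/s
Q = Σ qᵢ = 0.5631 m³/s
= 0.5631 × 1000 = 563.1 L/s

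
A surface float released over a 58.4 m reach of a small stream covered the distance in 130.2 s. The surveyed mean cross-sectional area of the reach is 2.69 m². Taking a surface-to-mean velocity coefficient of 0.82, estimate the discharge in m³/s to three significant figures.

v_surface = L / t̄ = 58.4 / 130.2 = 0.4485 m/s
v_mean = 0.82 × 0.4485 = 0.3678 m/s
Q = A × v_mean = 2.69 × 0.3678 = 0.9894 m³/s

0.989 m³/s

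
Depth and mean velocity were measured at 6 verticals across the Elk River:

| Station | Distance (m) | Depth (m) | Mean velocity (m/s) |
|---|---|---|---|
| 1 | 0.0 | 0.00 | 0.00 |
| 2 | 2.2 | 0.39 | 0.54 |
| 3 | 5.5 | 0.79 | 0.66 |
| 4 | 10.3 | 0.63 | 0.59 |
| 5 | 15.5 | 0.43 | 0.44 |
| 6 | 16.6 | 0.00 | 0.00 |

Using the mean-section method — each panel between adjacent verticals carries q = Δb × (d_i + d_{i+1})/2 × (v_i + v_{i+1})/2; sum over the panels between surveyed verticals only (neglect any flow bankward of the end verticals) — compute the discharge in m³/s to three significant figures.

Panel 1-2: Δb = 2.2 m, d̄ = (0.00+0.39)/2 = 0.195, v̄ = (0.00+0.54)/2 = 0.27 → q = 2.2×0.195×0.27 = 0.1158 m³/s
Panel 2-3: Δb = 3.3 m, d̄ = (0.39+0.79)/2 = 0.59, v̄ = (0.54+0.66)/2 = 0.6 → q = 3.3×0.59×0.6 = 1.168 m³/s
Panel 3-4: Δb = 4.8 m, d̄ = (0.79+0.63)/2 = 0.71, v̄ = (0.66+0.59)/2 = 0.625 → q = 4.8×0.71×0.625 = 2.130 m³/s
Panel 4-5: Δb = 5.2 m, d̄ = (0.63+0.43)/2 = 0.53, v̄ = (0.59+0.44)/2 = 0.515 → q = 5.2×0.53×0.515 = 1.419 m³/s
Panel 5-6: Δb = 1.1 m, d̄ = (0.43+0.00)/2 = 0.215, v̄ = (0.44+0.00)/2 = 0.22 → q = 1.1×0.215×0.22 = 0.05203 m³/s
Q = Σ q = 4.885 m³/s

4.89 m³/s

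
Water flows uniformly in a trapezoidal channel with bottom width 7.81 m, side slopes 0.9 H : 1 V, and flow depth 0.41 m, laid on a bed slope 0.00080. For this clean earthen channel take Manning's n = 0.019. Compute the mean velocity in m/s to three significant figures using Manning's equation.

0.776 m/s

A = (b + z·y)·y = (7.81 + 0.9×0.41)×0.41 = 3.353 m²
P = b + 2y√(1+z²) = 7.81 + 2×0.41×√(1+0.9²) = 8.913 m
R = A/P = 3.353/8.913 = 0.3762 m
Q = (1/n)·A·R^(2/3)·S^(1/2) = (1/0.019) × 3.353 × 0.3762^(2/3) × 0.00080^(1/2) = 2.602 m³/s
V = Q/A = 2.602/3.353 = 0.7758 m/s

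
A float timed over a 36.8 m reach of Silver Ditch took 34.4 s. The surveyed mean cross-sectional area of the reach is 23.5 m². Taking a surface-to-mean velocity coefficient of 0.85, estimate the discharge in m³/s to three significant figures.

21.4 m³/s

v_surface = L / t̄ = 36.8 / 34.4 = 1.070 m/s
v_mean = 0.85 × 1.070 = 0.9093 m/s
Q = A × v_mean = 23.5 × 0.9093 = 21.37 m³/s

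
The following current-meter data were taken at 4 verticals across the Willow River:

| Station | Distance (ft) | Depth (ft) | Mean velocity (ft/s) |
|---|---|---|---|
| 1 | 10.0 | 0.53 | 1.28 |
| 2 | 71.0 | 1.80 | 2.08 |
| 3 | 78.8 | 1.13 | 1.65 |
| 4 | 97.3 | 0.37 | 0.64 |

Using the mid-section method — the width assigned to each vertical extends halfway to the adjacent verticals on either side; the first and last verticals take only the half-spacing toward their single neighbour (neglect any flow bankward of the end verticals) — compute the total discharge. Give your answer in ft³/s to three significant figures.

w_1 = (71.0 − 10.0)/2 = 30.5 ft; q_1 = 1.28 × 0.53 × 30.5 = 20.69 ft³/s
w_2 = (78.8 − 10.0)/2 = 34.4 ft; q_2 = 2.08 × 1.80 × 34.4 = 128.8 ft³/s
w_3 = (97.3 − 71.0)/2 = 13.15 ft; q_3 = 1.65 × 1.13 × 13.15 = 24.52 ft³/s
w_4 = (97.3 − 78.8)/2 = 9.25 ft; q_4 = 0.64 × 0.37 × 9.25 = 2.190 ft³/s
Q = Σ qᵢ = 176.2 ft³/s

176 ft³/s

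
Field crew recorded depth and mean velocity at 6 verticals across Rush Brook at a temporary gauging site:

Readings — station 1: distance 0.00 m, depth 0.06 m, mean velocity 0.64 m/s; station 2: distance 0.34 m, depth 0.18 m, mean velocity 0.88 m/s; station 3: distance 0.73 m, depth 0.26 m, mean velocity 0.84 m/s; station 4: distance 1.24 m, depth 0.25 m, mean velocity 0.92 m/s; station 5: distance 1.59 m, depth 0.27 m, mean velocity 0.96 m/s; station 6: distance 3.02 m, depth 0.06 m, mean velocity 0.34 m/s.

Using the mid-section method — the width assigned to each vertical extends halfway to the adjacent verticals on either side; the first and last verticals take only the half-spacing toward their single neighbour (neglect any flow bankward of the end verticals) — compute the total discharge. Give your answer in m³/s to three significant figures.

w_1 = (0.34 − 0.00)/2 = 0.17 m; q_1 = 0.64 × 0.06 × 0.17 = 0.006528 m³/s
w_2 = (0.73 − 0.00)/2 = 0.365 m; q_2 = 0.88 × 0.18 × 0.365 = 0.05782 m³/s
w_3 = (1.24 − 0.34)/2 = 0.45 m; q_3 = 0.84 × 0.26 × 0.45 = 0.09828 m³/s
w_4 = (1.59 − 0.73)/2 = 0.43 m; q_4 = 0.92 × 0.25 × 0.43 = 0.09890 m³/s
w_5 = (3.02 − 1.24)/2 = 0.89 m; q_5 = 0.96 × 0.27 × 0.89 = 0.2307 m³/s
w_6 = (3.02 − 1.59)/2 = 0.715 m; q_6 = 0.34 × 0.06 × 0.715 = 0.01459 m³/s
Q = Σ qᵢ = 0.5068 m³/s

0.507 m³/s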